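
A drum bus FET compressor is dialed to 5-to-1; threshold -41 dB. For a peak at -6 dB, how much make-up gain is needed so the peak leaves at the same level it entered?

Overshoot 35 dB → 35/5 = 7 dB after compression, so the compressed level is -41 + 7 = -34 dB.
Make-up = target − compressed = -6 − (-34) = 28 dB.

28 dB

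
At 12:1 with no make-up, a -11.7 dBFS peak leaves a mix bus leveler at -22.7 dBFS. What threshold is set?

Input is 12 dB above T (since output overshoot × R = input overshoot: (-22.7 − T)·12 = -11.7 − T gives T = -23.7 dBFS).
Check: -23.7 + (-11.7 − (-23.7))/12 = -23.7 + 1 = -22.7 dBFS. ✓

-23.7 dBFS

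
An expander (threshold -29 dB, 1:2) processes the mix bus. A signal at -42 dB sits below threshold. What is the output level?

The input is 13 dB below the -29 dB threshold.
A 1:2 expander multiplies undershoot by 2: 13 × 2 = 26 dB below threshold.
Output = -29 − 26 = -55 dB.

-55 dB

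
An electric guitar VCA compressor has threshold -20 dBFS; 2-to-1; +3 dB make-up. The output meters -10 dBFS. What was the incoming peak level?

-6 dBFS

Stripping the +3 dB make-up gives -13 dBFS at the gain stage.
That's 7 dB above the -20 dBFS threshold.
Before 2:1 compression the overshoot was 7 × 2 = 14 dB, so input = -20 + 14 = -6 dBFS.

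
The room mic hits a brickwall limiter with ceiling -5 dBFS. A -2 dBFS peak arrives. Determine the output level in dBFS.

The limiter clamps the peak to its -5 dBFS ceiling.

-5 dBFS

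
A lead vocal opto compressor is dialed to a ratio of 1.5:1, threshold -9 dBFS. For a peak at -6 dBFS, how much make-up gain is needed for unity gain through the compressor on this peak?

The peak compresses to -9 + 3/1.5 = -7 dBFS.
To reach -6 dBFS requires -6 − (-7) = 1 dB of make-up.

1 dB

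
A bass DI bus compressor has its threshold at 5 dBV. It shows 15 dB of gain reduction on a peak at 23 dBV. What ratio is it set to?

6:1

Input overshoot = 23 − 5 = 18 dB.
Output overshoot = 18 − 15 = 3 dB.
Ratio = input overshoot / output overshoot = 18 / 3 = 6.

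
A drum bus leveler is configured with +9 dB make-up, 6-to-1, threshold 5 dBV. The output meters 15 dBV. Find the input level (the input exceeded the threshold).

Before make-up, the level was 15 − 9 = 6 dBV.
Post-compression overshoot = 6 − 5 = 1 dB.
Undo the ratio: input overshoot = 1 × 6 = 6 dB, giving input = 11 dBV.

11 dBV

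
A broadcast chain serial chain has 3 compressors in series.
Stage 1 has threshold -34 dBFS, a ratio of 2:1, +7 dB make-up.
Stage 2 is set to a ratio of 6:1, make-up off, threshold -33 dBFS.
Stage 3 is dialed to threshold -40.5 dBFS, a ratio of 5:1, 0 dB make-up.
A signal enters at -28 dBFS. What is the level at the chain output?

Stage 1: 6 dB above -34 dBFS, reduced 2:1 to 3 dB above → -31 dBFS; +7 dB make-up → -24 dBFS.
Stage 2: overshoot 9 dB → 9/6 = 1.5 dB → -31.5 dBFS.
Stage 3: overshoot 9 dB → 9/5 = 1.8 dB → -38.7 dBFS.

-38.7 dBFS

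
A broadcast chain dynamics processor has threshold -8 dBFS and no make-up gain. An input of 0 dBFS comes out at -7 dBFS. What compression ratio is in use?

Input overshoot = 0 − (-8) = 8 dB; output overshoot = -7 − (-8) = 1 dB.
Ratio = 8 / 1 = 8.

8:1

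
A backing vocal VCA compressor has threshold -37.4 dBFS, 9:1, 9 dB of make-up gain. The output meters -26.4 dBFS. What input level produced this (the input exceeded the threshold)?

-19.4 dBFS

Remove make-up: -26.4 − 9 = -35.4 dBFS.
The compressed level sits -35.4 − (-37.4) = 2 dB over threshold.
Before 9:1 compression the overshoot was 2 × 9 = 18 dB, so input = -37.4 + 18 = -19.4 dBFS.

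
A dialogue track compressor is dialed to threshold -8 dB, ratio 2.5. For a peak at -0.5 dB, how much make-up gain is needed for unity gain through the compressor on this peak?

4.5 dB

Overshoot 7.5 dB → 7.5/2.5 = 3 dB after compression, so the compressed level is -8 + 3 = -5 dB.
Make-up = target − compressed = -0.5 − (-5) = 4.5 dB.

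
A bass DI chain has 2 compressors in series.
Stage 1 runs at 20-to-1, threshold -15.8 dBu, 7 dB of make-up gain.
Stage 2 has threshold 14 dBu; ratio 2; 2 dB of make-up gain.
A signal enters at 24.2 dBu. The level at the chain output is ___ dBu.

Stage 1: 40 dB above -15.8 dBu, reduced 20:1 to 2 dB above → -13.8 dBu; +7 dB make-up → -6.8 dBu.
Stage 2: -6.8 dBu is at or below the 14 dBu threshold — no compression; make-up brings it to -4.8 dBu.

-4.8 dBu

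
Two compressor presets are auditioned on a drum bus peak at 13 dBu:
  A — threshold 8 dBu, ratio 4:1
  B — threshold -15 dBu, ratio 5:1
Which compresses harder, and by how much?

B, by 18.65 dB

A: GR = 5 − 5/4 = 3.75 dB.
B: GR = 28 − 28/5 = 22.4 dB.
B reduces 18.65 dB more.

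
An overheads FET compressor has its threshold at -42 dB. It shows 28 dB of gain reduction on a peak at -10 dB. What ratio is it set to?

8:1

Input overshoot = -10 − (-42) = 32 dB.
Output overshoot = 32 − 28 = 4 dB.
Ratio = input overshoot / output overshoot = 32 / 4 = 8.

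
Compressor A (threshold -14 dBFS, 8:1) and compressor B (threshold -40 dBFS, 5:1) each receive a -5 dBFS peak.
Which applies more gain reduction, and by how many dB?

A: 9 dB over, compressed to 1.125 dB over, so 7.875 dB of GR.
B: 35 dB over, compressed to 7 dB over, so 28 dB of GR.
B applies 20.125 dB more gain reduction.

B, by 20.125 dB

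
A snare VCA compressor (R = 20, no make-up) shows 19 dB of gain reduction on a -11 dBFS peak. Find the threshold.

-31 dBFS

Gain reduction = -11 − (-30) = 19 dB; output overshoot = GR / (R − 1) = 19 / 19 = 1 dB.
Threshold = output − output overshoot = -30 − 1 = -31 dBFS.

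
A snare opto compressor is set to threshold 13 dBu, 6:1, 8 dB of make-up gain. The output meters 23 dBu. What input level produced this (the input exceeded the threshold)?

Before make-up, the level was 23 − 8 = 15 dBu.
Post-compression overshoot = 15 − 13 = 2 dB.
Undo the ratio: input overshoot = 2 × 6 = 12 dB, giving input = 25 dBu.

25 dBu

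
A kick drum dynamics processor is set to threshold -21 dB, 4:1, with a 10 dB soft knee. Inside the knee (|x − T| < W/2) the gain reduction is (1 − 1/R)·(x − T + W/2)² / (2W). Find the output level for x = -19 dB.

-20.8375 dB

x − T + W/2 = -19 − (-21) + 5 = 7.
GR = (1 − 1/4) × 7² / 20 = 0.75 × 49 / 20 = 1.8375 dB.
Output = -19 − 1.8375 = -20.8375 dB.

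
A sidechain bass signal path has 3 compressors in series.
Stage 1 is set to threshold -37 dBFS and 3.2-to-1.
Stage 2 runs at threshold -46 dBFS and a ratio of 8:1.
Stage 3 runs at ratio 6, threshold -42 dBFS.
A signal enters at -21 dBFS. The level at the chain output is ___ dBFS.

-44.25 dBFS

Stage 1: -21 dBFS is 16 dB over -37 dBFS; at 3.2:1 that becomes 5 dB over, giving -32 dBFS.
Stage 2: 14 dB above -46 dBFS, reduced 8:1 to 1.75 dB above → -44.25 dBFS.
Stage 3: -44.25 dBFS ≤ -42 dBFS, so stage 3 doesn't engage; output -44.25 dBFS.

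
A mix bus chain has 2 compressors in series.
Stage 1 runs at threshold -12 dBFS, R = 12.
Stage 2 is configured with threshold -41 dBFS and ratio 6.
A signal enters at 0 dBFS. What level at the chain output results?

-36 dBFS

Stage 1: 0 dBFS is 12 dB over -12 dBFS; at 12:1 that becomes 1 dB over, giving -11 dBFS.
Stage 2: -11 dBFS is 30 dB over -41 dBFS; at 6:1 that becomes 5 dB over, giving -36 dBFS.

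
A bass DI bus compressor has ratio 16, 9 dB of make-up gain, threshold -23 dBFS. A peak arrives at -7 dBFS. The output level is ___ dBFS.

-13 dBFS

-7 dBFS sits 16 dB over threshold.
16:1 compression reduces that to 16/16 = 1 dB over.
That puts the output at -22 dBFS; make-up adds 9 dB, giving -13 dBFS.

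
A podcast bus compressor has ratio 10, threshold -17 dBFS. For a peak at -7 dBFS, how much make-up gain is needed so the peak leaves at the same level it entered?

9 dB

The peak compresses to -17 + 10/10 = -16 dBFS.
To reach -7 dBFS requires -7 − (-16) = 9 dB of make-up.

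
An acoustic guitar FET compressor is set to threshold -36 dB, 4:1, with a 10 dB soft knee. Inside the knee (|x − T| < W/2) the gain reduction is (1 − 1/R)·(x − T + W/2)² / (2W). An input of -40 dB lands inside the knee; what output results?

x − T + W/2 = -40 − (-36) + 5 = 1.
GR = (1 − 1/4) × 1² / 20 = 0.75 × 1 / 20 = 0.0375 dB.
Output = -40 − 0.0375 = -40.0375 dB.

-40.0375 dB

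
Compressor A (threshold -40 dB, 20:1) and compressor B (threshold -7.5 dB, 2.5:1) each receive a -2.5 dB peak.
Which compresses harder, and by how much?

A, by 32.625 dB

A: 37.5 dB over, compressed to 1.875 dB over, so 35.625 dB of GR.
B: 5 dB over, compressed to 2 dB over, so 3 dB of GR.
A reduces 32.625 dB more.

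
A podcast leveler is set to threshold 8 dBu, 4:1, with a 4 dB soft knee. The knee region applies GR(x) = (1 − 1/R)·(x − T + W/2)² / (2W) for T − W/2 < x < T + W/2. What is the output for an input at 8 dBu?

x − T + W/2 = 8 − 8 + 2 = 2.
GR = (1 − 1/4) × 2² / 8 = 0.75 × 4 / 8 = 0.375 dB.
Output = 8 − 0.375 = 7.625 dBu.

7.625 dBu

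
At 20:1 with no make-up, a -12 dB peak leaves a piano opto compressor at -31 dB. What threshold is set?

Gain reduction = -12 − (-31) = 19 dB; output overshoot = GR / (R − 1) = 19 / 19 = 1 dB.
Threshold = output − output overshoot = -31 − 1 = -32 dB.

-32 dB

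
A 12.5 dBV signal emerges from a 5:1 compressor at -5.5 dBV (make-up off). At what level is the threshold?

Gain reduction = 12.5 − (-5.5) = 18 dB; output overshoot = GR / (R − 1) = 18 / 4 = 4.5 dB.
Threshold = output − output overshoot = -5.5 − 4.5 = -10 dBV.

-10 dBV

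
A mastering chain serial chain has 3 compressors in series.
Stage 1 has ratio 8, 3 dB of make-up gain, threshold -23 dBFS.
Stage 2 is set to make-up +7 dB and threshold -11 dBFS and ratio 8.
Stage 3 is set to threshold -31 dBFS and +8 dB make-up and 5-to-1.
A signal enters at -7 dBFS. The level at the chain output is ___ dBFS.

-19 dBFS

Stage 1: -7 dBFS is 16 dB over -23 dBFS; at 8:1 that becomes 2 dB over, giving -21 dBFS; +3 dB make-up → -18 dBFS.
Stage 2: -18 dBFS ≤ -11 dBFS, so stage 2 doesn't engage; make-up brings it to -11 dBFS.
Stage 3: overshoot 20 dB → 20/5 = 4 dB → -27 dBFS; +8 dB make-up → -19 dBFS.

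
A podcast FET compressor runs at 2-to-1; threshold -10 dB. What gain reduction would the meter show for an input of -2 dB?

4 dB

-2 dB exceeds the threshold by 8 dB.
After 2:1 compression the overshoot becomes 8/2 = 4 dB.
So the signal is attenuated by 8 − 4 = 4 dB.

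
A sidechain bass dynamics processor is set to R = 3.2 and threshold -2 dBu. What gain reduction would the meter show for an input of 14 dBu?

11 dB

Overshoot = 14 − (-2) = 16 dB.
At 3.2:1, output sits 16/3.2 = 5 dB above threshold.
So the signal is attenuated by 16 − 5 = 11 dB.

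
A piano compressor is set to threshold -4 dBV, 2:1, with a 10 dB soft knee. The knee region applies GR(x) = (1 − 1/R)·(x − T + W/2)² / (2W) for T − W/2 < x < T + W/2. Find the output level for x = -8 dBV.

x − T + W/2 = -8 − (-4) + 5 = 1.
GR = (1 − 1/2) × 1² / 20 = 0.5 × 1 / 20 = 0.025 dB.
Output = -8 − 0.025 = -8.025 dBV.

-8.025 dBV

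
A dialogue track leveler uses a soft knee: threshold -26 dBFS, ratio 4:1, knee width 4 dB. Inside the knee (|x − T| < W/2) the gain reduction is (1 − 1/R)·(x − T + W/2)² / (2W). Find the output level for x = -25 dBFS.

x − T + W/2 = -25 − (-26) + 2 = 3.
GR = (1 − 1/4) × 3² / 8 = 0.75 × 9 / 8 = 0.84375 dB.
Output = -25 − 0.84375 = -25.84375 dBFS.

-25.84375 dBFS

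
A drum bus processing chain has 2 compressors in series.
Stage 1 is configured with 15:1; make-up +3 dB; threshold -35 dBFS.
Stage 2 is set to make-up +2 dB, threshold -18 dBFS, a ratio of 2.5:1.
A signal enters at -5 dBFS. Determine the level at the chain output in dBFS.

Stage 1: -5 dBFS is 30 dB over -35 dBFS; at 15:1 that becomes 2 dB over, giving -33 dBFS; +3 dB make-up → -30 dBFS.
Stage 2: below threshold (-30 ≤ -18); passes unchanged; make-up brings it to -28 dBFS.

-28 dBFS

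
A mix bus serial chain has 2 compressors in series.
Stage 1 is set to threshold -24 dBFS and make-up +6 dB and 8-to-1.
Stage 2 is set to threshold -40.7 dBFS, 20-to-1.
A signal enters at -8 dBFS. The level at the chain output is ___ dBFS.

Stage 1: 16 dB above -24 dBFS, reduced 8:1 to 2 dB above → -22 dBFS; +6 dB make-up → -16 dBFS.
Stage 2: 24.7 dB above -40.7 dBFS, reduced 20:1 to 1.235 dB above → -39.465 dBFS.

-39.465 dBFS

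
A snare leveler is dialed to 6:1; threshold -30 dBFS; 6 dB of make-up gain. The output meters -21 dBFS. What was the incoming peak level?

Remove make-up: -21 − 6 = -27 dBFS.
Post-compression overshoot = -27 − (-30) = 3 dB.
Undo the ratio: input overshoot = 3 × 6 = 18 dB, giving input = -12 dBFS.

-12 dBFS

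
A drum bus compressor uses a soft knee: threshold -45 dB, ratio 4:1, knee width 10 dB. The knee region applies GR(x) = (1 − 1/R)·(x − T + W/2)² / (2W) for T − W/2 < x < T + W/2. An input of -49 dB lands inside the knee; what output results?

x − T + W/2 = -49 − (-45) + 5 = 1.
GR = (1 − 1/4) × 1² / 20 = 0.75 × 1 / 20 = 0.0375 dB.
Output = -49 − 0.0375 = -49.0375 dB.

-49.0375 dB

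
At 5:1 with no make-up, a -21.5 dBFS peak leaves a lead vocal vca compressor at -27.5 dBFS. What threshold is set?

Gain reduction = -21.5 − (-27.5) = 6 dB; output overshoot = GR / (R − 1) = 6 / 4 = 1.5 dB.
Threshold = output − output overshoot = -27.5 − 1.5 = -29 dBFS.

-29 dBFS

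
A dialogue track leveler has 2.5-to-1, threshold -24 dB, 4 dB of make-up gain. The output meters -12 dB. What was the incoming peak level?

-4 dB

Remove make-up: -12 − 4 = -16 dB.
The compressed level sits -16 − (-24) = 8 dB over threshold.
Undo the ratio: input overshoot = 8 × 2.5 = 20 dB, giving input = -4 dB.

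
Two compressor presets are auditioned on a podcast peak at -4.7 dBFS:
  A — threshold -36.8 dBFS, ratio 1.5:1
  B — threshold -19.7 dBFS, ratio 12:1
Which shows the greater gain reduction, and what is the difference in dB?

A: overshoot 32.1 dB → output overshoot 21.4 dB → GR 10.7 dB.
B: overshoot 15 dB → output overshoot 1.25 dB → GR 13.75 dB.
B applies 3.05 dB more gain reduction.

B, by 3.05 dB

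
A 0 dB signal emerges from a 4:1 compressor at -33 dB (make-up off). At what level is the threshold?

Input is 44 dB above T (since output overshoot × R = input overshoot: (-33 − T)·4 = 0 − T gives T = -44 dB).
Check: -44 + (0 − (-44))/4 = -44 + 11 = -33 dB. ✓

-44 dB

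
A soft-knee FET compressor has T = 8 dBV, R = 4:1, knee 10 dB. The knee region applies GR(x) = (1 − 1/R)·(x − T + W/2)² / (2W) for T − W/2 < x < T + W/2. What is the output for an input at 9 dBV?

x − T + W/2 = 9 − 8 + 5 = 6.
GR = (1 − 1/4) × 6² / 20 = 0.75 × 36 / 20 = 1.35 dB.
Output = 9 − 1.35 = 7.65 dBV.

7.65 dBV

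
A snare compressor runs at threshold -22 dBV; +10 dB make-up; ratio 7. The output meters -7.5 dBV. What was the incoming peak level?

Before make-up, the level was -7.5 − 10 = -17.5 dBV.
That's 4.5 dB above the -22 dBV threshold.
Undo the ratio: input overshoot = 4.5 × 7 = 31.5 dB, giving input = 9.5 dBV.

9.5 dBV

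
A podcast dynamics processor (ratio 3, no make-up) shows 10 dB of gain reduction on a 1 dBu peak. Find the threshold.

-14 dBu

Input is 15 dB above T (since output overshoot × R = input overshoot: (-9 − T)·3 = 1 − T gives T = -14 dBu).
Check: -14 + (1 − (-14))/3 = -14 + 5 = -9 dBu. ✓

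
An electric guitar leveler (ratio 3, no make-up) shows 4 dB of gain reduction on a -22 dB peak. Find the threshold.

-28 dB

Gain reduction = -22 − (-26) = 4 dB; output overshoot = GR / (R − 1) = 4 / 2 = 2 dB.
Threshold = output − output overshoot = -26 − 2 = -28 dB.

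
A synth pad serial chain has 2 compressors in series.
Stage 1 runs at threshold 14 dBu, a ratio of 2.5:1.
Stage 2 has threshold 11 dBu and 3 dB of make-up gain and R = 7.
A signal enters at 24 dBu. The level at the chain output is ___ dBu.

Stage 1: 10 dB above 14 dBu, reduced 2.5:1 to 4 dB above → 18 dBu.
Stage 2: 7 dB above 11 dBu, reduced 7:1 to 1 dB above → 12 dBu; +3 dB make-up → 15 dBu.

15 dBu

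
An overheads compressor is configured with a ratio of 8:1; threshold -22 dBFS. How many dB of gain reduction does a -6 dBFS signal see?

Overshoot = -6 − (-22) = 16 dB.
At 8:1, output sits 16/8 = 2 dB above threshold.
So the signal is attenuated by 16 − 2 = 14 dB.

14 dB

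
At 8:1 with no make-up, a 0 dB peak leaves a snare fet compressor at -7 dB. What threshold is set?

-8 dB

Gain reduction = 0 − (-7) = 7 dB; output overshoot = GR / (R − 1) = 7 / 7 = 1 dB.
Threshold = output − output overshoot = -7 − 1 = -8 dB.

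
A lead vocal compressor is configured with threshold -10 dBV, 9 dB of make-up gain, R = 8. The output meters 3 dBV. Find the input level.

22 dBV

Stripping the +9 dB make-up gives -6 dBV at the gain stage.
That's 4 dB above the -10 dBV threshold.
Before 8:1 compression the overshoot was 4 × 8 = 32 dB, so input = -10 + 32 = 22 dBV.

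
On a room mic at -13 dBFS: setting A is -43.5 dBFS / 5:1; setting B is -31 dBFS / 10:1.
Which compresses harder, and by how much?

A, by 8.2 dB

A: overshoot 30.5 dB → output overshoot 6.1 dB → GR 24.4 dB.
B: overshoot 18 dB → output overshoot 1.8 dB → GR 16.2 dB.
A reduces 8.2 dB more.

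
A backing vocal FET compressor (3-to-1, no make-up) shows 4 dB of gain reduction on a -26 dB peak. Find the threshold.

-32 dB

Let T be the threshold. Output overshoot = (input overshoot)/R, so -30 − T = (-26 − T)/3.
3·(-30 − T) = -26 − T → 2·T = -90 − (-26) = -64.
T = -64/2 = -32 dB.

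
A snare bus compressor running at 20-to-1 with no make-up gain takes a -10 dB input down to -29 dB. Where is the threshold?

-30 dB

Input is 20 dB above T (since output overshoot × R = input overshoot: (-29 − T)·20 = -10 − T gives T = -30 dB).
Check: -30 + (-10 − (-30))/20 = -30 + 1 = -29 dB. ✓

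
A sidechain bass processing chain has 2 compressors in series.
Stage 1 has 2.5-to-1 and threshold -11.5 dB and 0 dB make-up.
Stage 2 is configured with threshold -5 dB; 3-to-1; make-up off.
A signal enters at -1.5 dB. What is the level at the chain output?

-7.5 dB

Stage 1: -1.5 dB is 10 dB over -11.5 dB; at 2.5:1 that becomes 4 dB over, giving -7.5 dB.
Stage 2: -7.5 dB is at or below the -5 dB threshold — no compression; output -7.5 dB.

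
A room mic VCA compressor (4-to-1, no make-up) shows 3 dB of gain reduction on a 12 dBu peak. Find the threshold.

8 dBu

Gain reduction = 12 − 9 = 3 dB; output overshoot = GR / (R − 1) = 3 / 3 = 1 dB.
Threshold = output − output overshoot = 9 − 1 = 8 dBu.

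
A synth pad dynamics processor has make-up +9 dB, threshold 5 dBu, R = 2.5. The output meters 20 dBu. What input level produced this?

Stripping the +9 dB make-up gives 11 dBu at the gain stage.
The compressed level sits 11 − 5 = 6 dB over threshold.
Undo the ratio: input overshoot = 6 × 2.5 = 15 dB, giving input = 20 dBu.

20 dBu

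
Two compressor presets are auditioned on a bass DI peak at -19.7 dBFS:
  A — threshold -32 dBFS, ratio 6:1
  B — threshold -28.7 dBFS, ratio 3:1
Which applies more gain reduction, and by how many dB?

A, by 4.25 dB

A: GR = 12.3 − 12.3/6 = 10.25 dB.
B: GR = 9 − 9/3 = 6 dB.
A applies 4.25 dB more gain reduction.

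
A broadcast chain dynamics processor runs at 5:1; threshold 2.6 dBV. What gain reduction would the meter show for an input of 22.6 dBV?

16 dB

The signal is 20 dB above threshold.
A 5:1 ratio leaves 4 dB of that excess.
So the signal is attenuated by 20 − 4 = 16 dB.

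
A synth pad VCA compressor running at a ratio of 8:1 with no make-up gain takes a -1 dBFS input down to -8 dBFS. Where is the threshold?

Input is 8 dB above T (since output overshoot × R = input overshoot: (-8 − T)·8 = -1 − T gives T = -9 dBFS).
Check: -9 + (-1 − (-9))/8 = -9 + 1 = -8 dBFS. ✓

-9 dBFS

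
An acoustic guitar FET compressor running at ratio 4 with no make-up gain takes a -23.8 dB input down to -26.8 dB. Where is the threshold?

Gain reduction = -23.8 − (-26.8) = 3 dB; output overshoot = GR / (R − 1) = 3 / 3 = 1 dB.
Threshold = output − output overshoot = -26.8 − 1 = -27.8 dB.

-27.8 dB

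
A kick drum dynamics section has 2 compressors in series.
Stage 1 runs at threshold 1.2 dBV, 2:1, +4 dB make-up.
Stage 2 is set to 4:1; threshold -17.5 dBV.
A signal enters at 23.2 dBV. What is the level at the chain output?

Stage 1: overshoot 22 dB → 22/2 = 11 dB → 12.2 dBV; +4 dB make-up → 16.2 dBV.
Stage 2: 16.2 dBV is 33.7 dB over -17.5 dBV; at 4:1 that becomes 8.425 dB over, giving -9.075 dBV.

-9.075 dBV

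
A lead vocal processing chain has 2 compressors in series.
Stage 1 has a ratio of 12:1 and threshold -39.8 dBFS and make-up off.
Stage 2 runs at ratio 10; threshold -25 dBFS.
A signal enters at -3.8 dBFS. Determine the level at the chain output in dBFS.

Stage 1: 36 dB above -39.8 dBFS, reduced 12:1 to 3 dB above → -36.8 dBFS.
Stage 2: -36.8 dBFS is at or below the -25 dBFS threshold — no compression; output -36.8 dBFS.

-36.8 dBFS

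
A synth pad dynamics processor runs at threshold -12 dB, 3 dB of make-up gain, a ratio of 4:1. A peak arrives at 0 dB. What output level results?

Overshoot: 0 − (-12) = 12 dB.
At 4:1 the overshoot is divided by 4, leaving 3 dB above threshold.
Output = -12 + 3 = -9 dB; make-up adds 3 dB, giving -6 dB.

-6 dB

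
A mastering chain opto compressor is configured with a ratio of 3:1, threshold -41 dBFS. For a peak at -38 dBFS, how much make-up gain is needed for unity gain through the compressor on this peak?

2 dB

Without make-up, output = threshold + overshoot/3 = -41 + 1 = -40 dBFS.
Gap to target: 2 dB.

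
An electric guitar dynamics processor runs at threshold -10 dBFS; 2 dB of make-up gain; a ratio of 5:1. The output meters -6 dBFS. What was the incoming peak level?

Stripping the +2 dB make-up gives -8 dBFS at the gain stage.
The compressed level sits -8 − (-10) = 2 dB over threshold.
Before 5:1 compression the overshoot was 2 × 5 = 10 dB, so input = -10 + 10 = 0 dBFS.

0 dBFS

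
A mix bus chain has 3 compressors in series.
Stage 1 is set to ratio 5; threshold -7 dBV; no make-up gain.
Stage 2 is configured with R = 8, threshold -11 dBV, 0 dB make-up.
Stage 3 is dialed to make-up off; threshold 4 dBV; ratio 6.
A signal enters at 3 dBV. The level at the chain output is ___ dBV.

-10.25 dBV

Stage 1: 3 dBV is 10 dB over -7 dBV; at 5:1 that becomes 2 dB over, giving -5 dBV.
Stage 2: overshoot 6 dB → 6/8 = 0.75 dB → -10.25 dBV.
Stage 3: -10.25 dBV ≤ 4 dBV, so stage 3 doesn't engage; output -10.25 dBV.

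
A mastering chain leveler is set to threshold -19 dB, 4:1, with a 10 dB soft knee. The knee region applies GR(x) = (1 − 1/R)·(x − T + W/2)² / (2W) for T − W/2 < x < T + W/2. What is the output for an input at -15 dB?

-18.0375 dB

x − T + W/2 = -15 − (-19) + 5 = 9.
GR = (1 − 1/4) × 9² / 20 = 0.75 × 81 / 20 = 3.0375 dB.
Output = -15 − 3.0375 = -18.0375 dB.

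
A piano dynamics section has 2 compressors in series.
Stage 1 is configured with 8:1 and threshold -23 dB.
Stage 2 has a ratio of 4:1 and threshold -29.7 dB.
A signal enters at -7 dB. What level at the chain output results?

-27.525 dB

Stage 1: overshoot 16 dB → 16/8 = 2 dB → -21 dB.
Stage 2: overshoot 8.7 dB → 8.7/4 = 2.175 dB → -27.525 dB.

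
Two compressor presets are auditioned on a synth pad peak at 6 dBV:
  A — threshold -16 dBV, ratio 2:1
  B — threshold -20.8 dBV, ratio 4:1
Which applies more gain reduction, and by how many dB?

A: 22 dB over, compressed to 11 dB over, so 11 dB of GR.
B: 26.8 dB over, compressed to 6.7 dB over, so 20.1 dB of GR.
B reduces 9.1 dB more.

B, by 9.1 dB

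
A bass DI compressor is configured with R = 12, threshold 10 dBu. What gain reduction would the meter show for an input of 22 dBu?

The signal is 12 dB above threshold.
A 12:1 ratio leaves 1 dB of that excess.
So the signal is attenuated by 12 − 1 = 11 dB.

11 dB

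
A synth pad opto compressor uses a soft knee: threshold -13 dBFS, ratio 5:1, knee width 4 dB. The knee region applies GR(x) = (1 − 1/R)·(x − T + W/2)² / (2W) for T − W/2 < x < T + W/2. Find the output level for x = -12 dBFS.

x − T + W/2 = -12 − (-13) + 2 = 3.
GR = (1 − 1/5) × 3² / 8 = 0.8 × 9 / 8 = 0.9 dB.
Output = -12 − 0.9 = -12.9 dBFS.

-12.9 dBFS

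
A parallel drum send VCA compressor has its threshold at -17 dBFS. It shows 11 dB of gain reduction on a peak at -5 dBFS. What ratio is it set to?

Input overshoot = -5 − (-17) = 12 dB.
Output overshoot = 12 − 11 = 1 dB.
Ratio = input overshoot / output overshoot = 12 / 1 = 12.

12:1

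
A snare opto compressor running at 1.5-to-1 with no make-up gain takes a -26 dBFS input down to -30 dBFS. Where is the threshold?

Gain reduction = -26 − (-30) = 4 dB; output overshoot = GR / (R − 1) = 4 / 0.5 = 8 dB.
Threshold = output − output overshoot = -30 − 8 = -38 dBFS.

-38 dBFS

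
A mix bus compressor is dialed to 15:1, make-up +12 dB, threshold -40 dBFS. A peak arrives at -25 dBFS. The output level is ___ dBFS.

Overshoot: -25 − (-40) = 15 dB.
The 15 dB excess becomes 1 dB after 15:1 reduction.
That puts the output at -39 dBFS; make-up adds 12 dB, giving -27 dBFS.

-27 dBFS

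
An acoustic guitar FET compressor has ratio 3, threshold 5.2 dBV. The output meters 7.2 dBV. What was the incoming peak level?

11.2 dBV

Post-compression overshoot = 7.2 − 5.2 = 2 dB.
Input overshoot = R × output overshoot = 6 dB → input = 5.2 + 6 = 11.2 dBV.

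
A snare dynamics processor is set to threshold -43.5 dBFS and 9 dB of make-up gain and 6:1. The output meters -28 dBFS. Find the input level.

Remove make-up: -28 − 9 = -37 dBFS.
Post-compression overshoot = -37 − (-43.5) = 6.5 dB.
Input overshoot = R × output overshoot = 39 dB → input = -43.5 + 39 = -4.5 dBFS.

-4.5 dBFS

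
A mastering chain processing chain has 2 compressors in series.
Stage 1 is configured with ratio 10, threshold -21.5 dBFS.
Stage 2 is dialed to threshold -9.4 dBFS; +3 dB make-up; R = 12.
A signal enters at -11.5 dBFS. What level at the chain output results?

Stage 1: -11.5 dBFS is 10 dB over -21.5 dBFS; at 10:1 that becomes 1 dB over, giving -20.5 dBFS.
Stage 2: -20.5 dBFS is at or below the -9.4 dBFS threshold — no compression; make-up brings it to -17.5 dBFS.

-17.5 dBFS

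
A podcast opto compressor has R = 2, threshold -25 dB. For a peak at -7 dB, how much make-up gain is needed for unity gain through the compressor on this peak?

Without make-up, output = threshold + overshoot/2 = -25 + 9 = -16 dB.
Gap to target: 9 dB.

9 dB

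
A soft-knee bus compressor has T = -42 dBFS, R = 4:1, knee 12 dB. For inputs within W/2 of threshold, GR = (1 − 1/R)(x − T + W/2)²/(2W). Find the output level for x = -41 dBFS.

x − T + W/2 = -41 − (-42) + 6 = 7.
GR = (1 − 1/4) × 7² / 24 = 0.75 × 49 / 24 = 1.53125 dB.
Output = -41 − 1.53125 = -42.53125 dBFS.

-42.53125 dBFS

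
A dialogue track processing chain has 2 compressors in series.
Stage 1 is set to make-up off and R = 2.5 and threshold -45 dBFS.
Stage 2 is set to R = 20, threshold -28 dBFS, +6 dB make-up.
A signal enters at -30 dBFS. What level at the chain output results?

-33 dBFS

Stage 1: overshoot 15 dB → 15/2.5 = 6 dB → -39 dBFS.
Stage 2: -39 dBFS is at or below the -28 dBFS threshold — no compression; make-up brings it to -33 dBFS.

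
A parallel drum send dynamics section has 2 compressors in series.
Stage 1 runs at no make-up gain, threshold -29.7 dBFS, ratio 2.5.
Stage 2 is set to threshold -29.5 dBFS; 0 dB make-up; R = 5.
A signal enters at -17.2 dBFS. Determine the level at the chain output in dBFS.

Stage 1: 12.5 dB above -29.7 dBFS, reduced 2.5:1 to 5 dB above → -24.7 dBFS.
Stage 2: 4.8 dB above -29.5 dBFS, reduced 5:1 to 0.96 dB above → -28.54 dBFS.

-28.54 dBFS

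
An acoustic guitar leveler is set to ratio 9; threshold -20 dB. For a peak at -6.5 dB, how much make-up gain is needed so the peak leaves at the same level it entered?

12 dB

Without make-up, output = threshold + overshoot/9 = -20 + 1.5 = -18.5 dB.
Gap to target: 12 dB.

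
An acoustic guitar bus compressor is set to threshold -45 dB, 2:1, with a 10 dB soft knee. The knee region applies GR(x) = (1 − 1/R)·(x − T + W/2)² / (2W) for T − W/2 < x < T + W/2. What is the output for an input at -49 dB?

-49.025 dB

x − T + W/2 = -49 − (-45) + 5 = 1.
GR = (1 − 1/2) × 1² / 20 = 0.5 × 1 / 20 = 0.025 dB.
Output = -49 − 0.025 = -49.025 dB.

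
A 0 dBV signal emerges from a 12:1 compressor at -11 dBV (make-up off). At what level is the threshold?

Let T be the threshold. Output overshoot = (input overshoot)/R, so -11 − T = (0 − T)/12.
12·(-11 − T) = 0 − T → 11·T = -132 − 0 = -132.
T = -132/11 = -12 dBV.

-12 dBV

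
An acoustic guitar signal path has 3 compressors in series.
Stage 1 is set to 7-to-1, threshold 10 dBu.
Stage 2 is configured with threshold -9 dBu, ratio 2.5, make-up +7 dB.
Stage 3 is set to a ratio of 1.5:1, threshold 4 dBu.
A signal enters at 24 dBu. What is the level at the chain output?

Stage 1: 14 dB above 10 dBu, reduced 7:1 to 2 dB above → 12 dBu.
Stage 2: 12 dBu is 21 dB over -9 dBu; at 2.5:1 that becomes 8.4 dB over, giving -0.6 dBu; +7 dB make-up → 6.4 dBu.
Stage 3: 6.4 dBu is 2.4 dB over 4 dBu; at 1.5:1 that becomes 1.6 dB over, giving 5.6 dBu.

5.6 dBu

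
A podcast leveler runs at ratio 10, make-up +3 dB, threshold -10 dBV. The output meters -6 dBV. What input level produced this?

0 dBV

Remove make-up: -6 − 3 = -9 dBV.
That's 1 dB above the -10 dBV threshold.
Input overshoot = R × output overshoot = 10 dB → input = -10 + 10 = 0 dBV.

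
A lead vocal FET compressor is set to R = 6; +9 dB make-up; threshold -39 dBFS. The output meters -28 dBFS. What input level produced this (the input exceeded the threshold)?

Stripping the +9 dB make-up gives -37 dBFS at the gain stage.
The compressed level sits -37 − (-39) = 2 dB over threshold.
Input overshoot = R × output overshoot = 12 dB → input = -39 + 12 = -27 dBFS.

-27 dBFS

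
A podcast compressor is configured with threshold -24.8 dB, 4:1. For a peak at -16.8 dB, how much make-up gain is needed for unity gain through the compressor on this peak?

6 dB

Without make-up, output = threshold + overshoot/4 = -24.8 + 2 = -22.8 dB.
Gap to target: 6 dB.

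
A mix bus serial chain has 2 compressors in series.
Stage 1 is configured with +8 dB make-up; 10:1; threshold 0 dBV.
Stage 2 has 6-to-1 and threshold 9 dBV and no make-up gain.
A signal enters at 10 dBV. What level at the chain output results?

Stage 1: 10 dB above 0 dBV, reduced 10:1 to 1 dB above → 1 dBV; +8 dB make-up → 9 dBV.
Stage 2: 9 dBV is at or below the 9 dBV threshold — no compression; output 9 dBV.

9 dBV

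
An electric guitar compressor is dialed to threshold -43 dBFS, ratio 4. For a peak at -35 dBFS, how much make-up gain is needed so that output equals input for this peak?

6 dB

The peak compresses to -43 + 8/4 = -41 dBFS.
To reach -35 dBFS requires -35 − (-41) = 6 dB of make-up.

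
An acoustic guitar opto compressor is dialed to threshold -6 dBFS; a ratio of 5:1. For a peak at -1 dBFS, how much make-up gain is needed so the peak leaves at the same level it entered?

4 dB

The peak compresses to -6 + 5/5 = -5 dBFS.
To reach -1 dBFS requires -1 − (-5) = 4 dB of make-up.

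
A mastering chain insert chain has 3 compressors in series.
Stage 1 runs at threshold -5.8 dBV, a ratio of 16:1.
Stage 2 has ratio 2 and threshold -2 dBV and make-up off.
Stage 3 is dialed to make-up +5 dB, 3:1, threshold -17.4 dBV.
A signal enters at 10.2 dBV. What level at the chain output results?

Stage 1: 16 dB above -5.8 dBV, reduced 16:1 to 1 dB above → -4.8 dBV.
Stage 2: below threshold (-4.8 ≤ -2); passes unchanged; output -4.8 dBV.
Stage 3: -4.8 dBV is 12.6 dB over -17.4 dBV; at 3:1 that becomes 4.2 dB over, giving -13.2 dBV; +5 dB make-up → -8.2 dBV.

-8.2 dBV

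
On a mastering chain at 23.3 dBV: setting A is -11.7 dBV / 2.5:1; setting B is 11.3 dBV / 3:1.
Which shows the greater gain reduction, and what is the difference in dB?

A: GR = 35 − 35/2.5 = 21 dB.
B: GR = 12 − 12/3 = 8 dB.
A applies 13 dB more gain reduction.

A, by 13 dB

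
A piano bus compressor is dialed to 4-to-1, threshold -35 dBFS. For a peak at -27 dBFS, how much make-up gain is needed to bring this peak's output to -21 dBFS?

12 dB

Without make-up, output = threshold + overshoot/4 = -35 + 2 = -33 dBFS.
Gap to target: 12 dB.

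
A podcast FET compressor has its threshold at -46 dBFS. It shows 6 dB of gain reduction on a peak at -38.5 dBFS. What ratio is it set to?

5:1

Input overshoot = -38.5 − (-46) = 7.5 dB.
Output overshoot = 7.5 − 6 = 1.5 dB.
Ratio = input overshoot / output overshoot = 7.5 / 1.5 = 5.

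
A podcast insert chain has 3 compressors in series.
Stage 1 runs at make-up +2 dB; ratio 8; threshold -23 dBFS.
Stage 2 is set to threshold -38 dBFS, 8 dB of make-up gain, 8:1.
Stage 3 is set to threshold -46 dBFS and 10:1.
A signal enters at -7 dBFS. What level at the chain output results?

-44.1625 dBFS

Stage 1: -7 dBFS is 16 dB over -23 dBFS; at 8:1 that becomes 2 dB over, giving -21 dBFS; +2 dB make-up → -19 dBFS.
Stage 2: overshoot 19 dB → 19/8 = 2.375 dB → -35.625 dBFS; +8 dB make-up → -27.625 dBFS.
Stage 3: -27.625 dBFS is 18.375 dB over -46 dBFS; at 10:1 that becomes 1.8375 dB over, giving -44.1625 dBFS.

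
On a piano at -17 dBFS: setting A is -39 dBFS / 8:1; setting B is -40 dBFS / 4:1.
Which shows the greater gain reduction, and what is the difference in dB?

A: overshoot 22 dB → output overshoot 2.75 dB → GR 19.25 dB.
B: overshoot 23 dB → output overshoot 5.75 dB → GR 17.25 dB.
A applies 2 dB more gain reduction.

A, by 2 dB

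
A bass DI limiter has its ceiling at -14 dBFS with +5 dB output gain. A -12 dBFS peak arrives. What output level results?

At ∞:1, everything above -14 dBFS is held at the ceiling.
Output gain then adds 5 dB: -14 + 5 = -9 dBFS.

-9 dBFS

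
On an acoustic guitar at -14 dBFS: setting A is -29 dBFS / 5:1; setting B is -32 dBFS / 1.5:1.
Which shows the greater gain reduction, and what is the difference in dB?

A, by 6 dB

A: GR = 15 − 15/5 = 12 dB.
B: GR = 18 − 18/1.5 = 6 dB.
Difference: 6 dB in favour of A.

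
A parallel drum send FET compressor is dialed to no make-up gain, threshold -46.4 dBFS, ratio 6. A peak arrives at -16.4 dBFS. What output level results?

The input is 30 dB above the -46.4 dBFS threshold.
At 6:1 the overshoot is divided by 6, leaving 5 dB above threshold.
So the level is -46.4 + 5 = -41.4 dBFS.

-41.4 dBFS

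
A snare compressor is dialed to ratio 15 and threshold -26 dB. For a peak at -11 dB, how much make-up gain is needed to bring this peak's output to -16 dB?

Without make-up, output = threshold + overshoot/15 = -26 + 1 = -25 dB.
Gap to target: 9 dB.

9 dB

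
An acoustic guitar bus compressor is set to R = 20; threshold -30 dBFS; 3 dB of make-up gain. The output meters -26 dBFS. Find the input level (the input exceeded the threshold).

Before make-up, the level was -26 − 3 = -29 dBFS.
Post-compression overshoot = -29 − (-30) = 1 dB.
Before 20:1 compression the overshoot was 1 × 20 = 20 dB, so input = -30 + 20 = -10 dBFS.

-10 dBFS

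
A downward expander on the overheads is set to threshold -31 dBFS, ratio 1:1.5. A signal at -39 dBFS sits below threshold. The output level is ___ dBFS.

-43 dBFS

Undershoot = (-31) − (-39) = 8 dB.
At 1:1.5, that expands to 12 dB under threshold.
Output = -31 − 12 = -43 dBFS.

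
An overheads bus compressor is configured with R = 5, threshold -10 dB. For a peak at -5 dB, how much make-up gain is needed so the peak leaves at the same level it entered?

Without make-up, output = threshold + overshoot/5 = -10 + 1 = -9 dB.
Gap to target: 4 dB.

4 dB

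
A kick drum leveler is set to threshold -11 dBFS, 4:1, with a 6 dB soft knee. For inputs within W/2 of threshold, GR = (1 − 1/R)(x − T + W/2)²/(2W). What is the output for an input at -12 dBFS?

-12.25 dBFS

x − T + W/2 = -12 − (-11) + 3 = 2.
GR = (1 − 1/4) × 2² / 12 = 0.75 × 4 / 12 = 0.25 dB.
Output = -12 − 0.25 = -12.25 dBFS.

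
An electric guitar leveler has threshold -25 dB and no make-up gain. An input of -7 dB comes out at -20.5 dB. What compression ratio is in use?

Input overshoot = -7 − (-25) = 18 dB; output overshoot = -20.5 − (-25) = 4.5 dB.
Ratio = 18 / 4.5 = 4.

4:1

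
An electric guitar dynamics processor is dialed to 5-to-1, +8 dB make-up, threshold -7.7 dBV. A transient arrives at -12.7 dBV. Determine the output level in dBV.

-4.7 dBV

-12.7 dBV is 5 dB below the -7.7 dBV threshold, so no gain reduction is applied.
Make-up gain adds 8 dB: -12.7 + 8 = -4.7 dBV.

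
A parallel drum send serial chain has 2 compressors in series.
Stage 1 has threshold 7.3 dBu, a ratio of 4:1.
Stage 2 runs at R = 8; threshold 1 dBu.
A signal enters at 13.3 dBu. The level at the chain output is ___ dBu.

Stage 1: overshoot 6 dB → 6/4 = 1.5 dB → 8.8 dBu.
Stage 2: 7.8 dB above 1 dBu, reduced 8:1 to 0.975 dB above → 1.975 dBu.

1.975 dBu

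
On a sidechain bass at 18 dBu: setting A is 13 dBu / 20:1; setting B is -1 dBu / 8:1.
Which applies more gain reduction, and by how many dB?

A: overshoot 5 dB → output overshoot 0.25 dB → GR 4.75 dB.
B: overshoot 19 dB → output overshoot 2.375 dB → GR 16.625 dB.
Difference: 11.875 dB in favour of B.

B, by 11.875 dB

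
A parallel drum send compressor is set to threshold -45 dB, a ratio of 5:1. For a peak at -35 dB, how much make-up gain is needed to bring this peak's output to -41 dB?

2 dB

Without make-up, output = threshold + overshoot/5 = -45 + 2 = -43 dB.
Gap to target: 2 dB.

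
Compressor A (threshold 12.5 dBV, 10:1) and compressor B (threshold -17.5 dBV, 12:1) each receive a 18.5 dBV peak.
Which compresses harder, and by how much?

B, by 27.6 dB

A: 6 dB over, compressed to 0.6 dB over, so 5.4 dB of GR.
B: 36 dB over, compressed to 3 dB over, so 33 dB of GR.
Difference: 27.6 dB in favour of B.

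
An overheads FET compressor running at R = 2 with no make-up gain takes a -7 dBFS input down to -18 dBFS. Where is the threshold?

Let T be the threshold. Output overshoot = (input overshoot)/R, so -18 − T = (-7 − T)/2.
2·(-18 − T) = -7 − T → 1·T = -36 − (-7) = -29.
T = -29/1 = -29 dBFS.

-29 dBFS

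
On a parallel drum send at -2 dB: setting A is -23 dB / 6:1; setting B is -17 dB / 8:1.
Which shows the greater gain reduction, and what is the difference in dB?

A, by 4.375 dB

A: 21 dB over, compressed to 3.5 dB over, so 17.5 dB of GR.
B: 15 dB over, compressed to 1.875 dB over, so 13.125 dB of GR.
A reduces 4.375 dB more.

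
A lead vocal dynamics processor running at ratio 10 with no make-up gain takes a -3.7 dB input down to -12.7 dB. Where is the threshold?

-13.7 dB

Input is 10 dB above T (since output overshoot × R = input overshoot: (-12.7 − T)·10 = -3.7 − T gives T = -13.7 dB).
Check: -13.7 + (-3.7 − (-13.7))/10 = -13.7 + 1 = -12.7 dB. ✓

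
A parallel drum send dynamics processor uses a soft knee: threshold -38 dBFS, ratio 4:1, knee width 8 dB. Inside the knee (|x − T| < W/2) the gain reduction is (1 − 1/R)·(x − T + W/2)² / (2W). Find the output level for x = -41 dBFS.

-41.046875 dBFS

x − T + W/2 = -41 − (-38) + 4 = 1.
GR = (1 − 1/4) × 1² / 16 = 0.75 × 1 / 16 = 0.046875 dB.
Output = -41 − 0.046875 = -41.046875 dBFS.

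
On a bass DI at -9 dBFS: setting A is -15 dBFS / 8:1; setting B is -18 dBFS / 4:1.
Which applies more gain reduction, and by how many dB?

A: overshoot 6 dB → output overshoot 0.75 dB → GR 5.25 dB.
B: overshoot 9 dB → output overshoot 2.25 dB → GR 6.75 dB.
B applies 1.5 dB more gain reduction.

B, by 1.5 dB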